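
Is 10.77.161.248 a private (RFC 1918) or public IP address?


RFC 1918 private ranges:
  10.0.0.0/8 (10.0.0.0 - 10.255.255.255)
  172.16.0.0/12 (172.16.0.0 - 172.31.255.255)
  192.168.0.0/16 (192.168.0.0 - 192.168.255.255)
Private (in 10.0.0.0/8)


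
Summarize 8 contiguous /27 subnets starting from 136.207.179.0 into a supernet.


Original prefix: /27
Number of subnets: 8 = 2^3
New prefix = 27 - 3 = 24
Supernet: 136.207.179.0/24


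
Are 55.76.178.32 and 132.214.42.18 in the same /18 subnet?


Mask: 255.255.192.0
55.76.178.32 AND mask = 55.76.128.0
132.214.42.18 AND mask = 132.214.0.0
No, different subnets (55.76.128.0 vs 132.214.0.0)


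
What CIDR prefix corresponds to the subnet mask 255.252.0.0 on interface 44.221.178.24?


Binary: 11111111.11111100.00000000.00000000
Count leading 1s
Prefix: /14


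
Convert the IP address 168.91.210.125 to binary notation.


168 = 10101000
91 = 01011011
210 = 11010010
125 = 01111101
Binary: 10101000.01011011.11010010.01111101


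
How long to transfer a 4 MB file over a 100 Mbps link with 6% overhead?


Effective throughput = 100 * (1 - 6/100) = 94 Mbps
File size in Mb = 4 * 8 = 32 Mb
Time = 32 / 94
Time = 0.3404 seconds


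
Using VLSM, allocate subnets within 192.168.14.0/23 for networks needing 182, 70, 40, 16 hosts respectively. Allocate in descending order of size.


182 hosts -> /24 (254 usable): 192.168.14.0/24
70 hosts -> /25 (126 usable): 192.168.15.0/25
40 hosts -> /26 (62 usable): 192.168.15.128/26
16 hosts -> /27 (30 usable): 192.168.15.192/27
Allocation: 192.168.14.0/24 (182 hosts, 254 usable); 192.168.15.0/25 (70 hosts, 126 usable); 192.168.15.128/26 (40 hosts, 62 usable); 192.168.15.192/27 (16 hosts, 30 usable)


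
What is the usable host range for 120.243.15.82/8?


Network: 120.0.0.0
Broadcast: 120.255.255.255
First usable = network + 1
Last usable = broadcast - 1
Range: 120.0.0.1 to 120.255.255.254


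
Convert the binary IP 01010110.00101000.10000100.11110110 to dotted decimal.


01010110 = 86
00101000 = 40
10000100 = 132
11110110 = 246
IP: 86.40.132.246


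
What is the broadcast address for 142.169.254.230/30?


Network: 142.169.254.228/30
Host bits = 2
Set all host bits to 1:
Broadcast: 142.169.254.231


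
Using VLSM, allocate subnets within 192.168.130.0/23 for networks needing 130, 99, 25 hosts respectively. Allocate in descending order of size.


130 hosts -> /24 (254 usable): 192.168.130.0/24
99 hosts -> /25 (126 usable): 192.168.131.0/25
25 hosts -> /27 (30 usable): 192.168.131.128/27
Allocation: 192.168.130.0/24 (130 hosts, 254 usable); 192.168.131.0/25 (99 hosts, 126 usable); 192.168.131.128/27 (25 hosts, 30 usable)


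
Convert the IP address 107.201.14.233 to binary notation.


107 = 01101011
201 = 11001001
14 = 00001110
233 = 11101001
Binary: 01101011.11001001.00001110.11101001


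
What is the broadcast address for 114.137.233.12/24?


Network: 114.137.233.0/24
Host bits = 8
Set all host bits to 1:
Broadcast: 114.137.233.255


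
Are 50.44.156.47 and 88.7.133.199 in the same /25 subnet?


Mask: 255.255.255.128
50.44.156.47 AND mask = 50.44.156.0
88.7.133.199 AND mask = 88.7.133.128
No, different subnets (50.44.156.0 vs 88.7.133.128)


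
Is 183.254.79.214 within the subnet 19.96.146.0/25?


Subnet network: 19.96.146.0
Test IP AND mask: 183.254.79.128
No, 183.254.79.214 is not in 19.96.146.0/25


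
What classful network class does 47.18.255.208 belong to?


First octet: 47
Binary: 00101111
0xxxxxxx -> Class A (1-126)
Class A, default mask 255.0.0.0 (/8)


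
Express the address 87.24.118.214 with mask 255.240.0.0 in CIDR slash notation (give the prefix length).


Binary: 11111111.11110000.00000000.00000000
Count leading 1s
Prefix: /12


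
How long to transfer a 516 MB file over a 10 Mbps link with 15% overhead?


Effective throughput = 10 * (1 - 15/100) = 8.5 Mbps
File size in Mb = 516 * 8 = 4128 Mb
Time = 4128 / 8.5
Time = 485.6471 seconds


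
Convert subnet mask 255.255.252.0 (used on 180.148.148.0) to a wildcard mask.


Subnet mask: 255.255.252.0
Wildcard = 255.255.255.255 - subnet mask
255 - 255 = 0
255 - 255 = 0
255 - 252 = 3
255 - 0 = 255
Wildcard: 0.0.3.255


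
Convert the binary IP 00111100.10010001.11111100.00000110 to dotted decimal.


00111100 = 60
10010001 = 145
11111100 = 252
00000110 = 6
IP: 60.145.252.6


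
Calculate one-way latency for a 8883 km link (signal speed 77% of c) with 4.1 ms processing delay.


Speed = 0.77 * 3e5 km/s = 231000 km/s
Propagation delay = 8883 / 231000 = 0.0385 s = 38.4545 ms
Processing delay = 4.1 ms
Total one-way latency = 42.5545 ms


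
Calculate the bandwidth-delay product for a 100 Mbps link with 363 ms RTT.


BDP = bandwidth * RTT
= 100 Mbps * 363 ms
= 100 * 1e6 * 363 / 1000 bits
= 36300000 bits
= 4537500 bytes
= 4431.1523 KB
BDP = 36300000 bits (4537500 bytes)


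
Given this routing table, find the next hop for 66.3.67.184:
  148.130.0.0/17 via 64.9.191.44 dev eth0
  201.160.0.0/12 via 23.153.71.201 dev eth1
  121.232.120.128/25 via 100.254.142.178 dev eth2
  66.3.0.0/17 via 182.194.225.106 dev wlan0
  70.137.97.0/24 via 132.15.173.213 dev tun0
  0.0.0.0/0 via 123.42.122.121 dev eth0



Longest prefix match for 66.3.67.184:
  /17 148.130.0.0: no
  /12 201.160.0.0: no
  /25 121.232.120.128: no
  /17 66.3.0.0: MATCH
  /24 70.137.97.0: no
  /0 0.0.0.0: MATCH
Selected: next-hop 182.194.225.106 via wlan0 (matched /17)


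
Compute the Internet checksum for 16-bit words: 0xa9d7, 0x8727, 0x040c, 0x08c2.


Sum all words (with carry folding):
+ 0xa9d7 = 0xa9d7
+ 0x8727 = 0x30ff
+ 0x040c = 0x350b
+ 0x08c2 = 0x3dcd
One's complement: ~0x3dcd
Checksum = 0xc232


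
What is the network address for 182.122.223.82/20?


IP:   10110110.01111010.11011111.01010010
Mask: 11111111.11111111.11110000.00000000
AND operation:
Net:  10110110.01111010.11010000.00000000
Network: 182.122.208.0/20


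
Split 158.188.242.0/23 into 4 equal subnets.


New prefix = 23 + 2 = 25
Each subnet has 128 addresses
  158.188.242.0/25
  158.188.242.128/25
  158.188.243.0/25
  158.188.243.128/25
Subnets: 158.188.242.0/25, 158.188.242.128/25, 158.188.243.0/25, 158.188.243.128/25


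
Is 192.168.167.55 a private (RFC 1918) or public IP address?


RFC 1918 private ranges:
  10.0.0.0/8 (10.0.0.0 - 10.255.255.255)
  172.16.0.0/12 (172.16.0.0 - 172.31.255.255)
  192.168.0.0/16 (192.168.0.0 - 192.168.255.255)
Private (in 192.168.0.0/16)


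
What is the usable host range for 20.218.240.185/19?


Network: 20.218.224.0
Broadcast: 20.218.255.255
First usable = network + 1
Last usable = broadcast - 1
Range: 20.218.224.1 to 20.218.255.254


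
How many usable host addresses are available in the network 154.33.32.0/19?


Host bits = 32 - 19 = 13
Total addresses = 2^13 = 8192
Usable = total - 2 (network and broadcast)
Usable hosts: 8190


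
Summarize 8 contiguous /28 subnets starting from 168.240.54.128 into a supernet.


Original prefix: /28
Number of subnets: 8 = 2^3
New prefix = 28 - 3 = 25
Supernet: 168.240.54.128/25


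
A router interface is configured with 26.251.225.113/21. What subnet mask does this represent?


/21 means 21 network bits, 11 host bits
Binary: 11111111111111111111100000000000
Mask: 255.255.248.0


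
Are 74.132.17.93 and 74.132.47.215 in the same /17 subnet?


Mask: 255.255.128.0
74.132.17.93 AND mask = 74.132.0.0
74.132.47.215 AND mask = 74.132.0.0
Yes, same subnet (74.132.0.0)


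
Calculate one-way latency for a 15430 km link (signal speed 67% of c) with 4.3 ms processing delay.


Speed = 0.67 * 3e5 km/s = 201000 km/s
Propagation delay = 15430 / 201000 = 0.0768 s = 76.7662 ms
Processing delay = 4.3 ms
Total one-way latency = 81.0662 ms


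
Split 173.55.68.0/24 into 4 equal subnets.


New prefix = 24 + 2 = 26
Each subnet has 64 addresses
  173.55.68.0/26
  173.55.68.64/26
  173.55.68.128/26
  173.55.68.192/26
Subnets: 173.55.68.0/26, 173.55.68.64/26, 173.55.68.128/26, 173.55.68.192/26


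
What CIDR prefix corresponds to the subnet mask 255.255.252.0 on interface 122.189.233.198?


Binary: 11111111.11111111.11111100.00000000
Count leading 1s
Prefix: /22


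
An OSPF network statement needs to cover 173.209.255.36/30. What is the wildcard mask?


Subnet mask: 255.255.255.252
Wildcard = 255.255.255.255 - subnet mask
255 - 255 = 0
255 - 255 = 0
255 - 255 = 0
255 - 252 = 3
Wildcard: 0.0.0.3


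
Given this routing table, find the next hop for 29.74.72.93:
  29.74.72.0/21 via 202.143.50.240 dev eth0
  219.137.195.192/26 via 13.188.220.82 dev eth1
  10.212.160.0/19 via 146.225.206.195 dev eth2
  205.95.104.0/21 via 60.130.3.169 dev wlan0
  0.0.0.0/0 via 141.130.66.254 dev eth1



Longest prefix match for 29.74.72.93:
  /21 29.74.72.0: MATCH
  /26 219.137.195.192: no
  /19 10.212.160.0: no
  /21 205.95.104.0: no
  /0 0.0.0.0: MATCH
Selected: next-hop 202.143.50.240 via eth0 (matched /21)


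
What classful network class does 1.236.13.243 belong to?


First octet: 1
Binary: 00000001
0xxxxxxx -> Class A (1-126)
Class A, default mask 255.0.0.0 (/8)


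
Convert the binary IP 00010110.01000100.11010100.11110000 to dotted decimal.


00010110 = 22
01000100 = 68
11010100 = 212
11110000 = 240
IP: 22.68.212.240


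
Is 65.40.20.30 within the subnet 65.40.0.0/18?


Subnet network: 65.40.0.0
Test IP AND mask: 65.40.0.0
Yes, 65.40.20.30 is in 65.40.0.0/18


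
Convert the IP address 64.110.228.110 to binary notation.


64 = 01000000
110 = 01101110
228 = 11100100
110 = 01101110
Binary: 01000000.01101110.11100100.01101110


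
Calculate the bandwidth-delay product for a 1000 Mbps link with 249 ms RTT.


BDP = bandwidth * RTT
= 1000 Mbps * 249 ms
= 1000 * 1e6 * 249 / 1000 bits
= 249000000 bits
= 31125000 bytes
= 30395.5078 KB
BDP = 249000000 bits (31125000 bytes)


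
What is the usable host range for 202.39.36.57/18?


Network: 202.39.0.0
Broadcast: 202.39.63.255
First usable = network + 1
Last usable = broadcast - 1
Range: 202.39.0.1 to 202.39.63.254


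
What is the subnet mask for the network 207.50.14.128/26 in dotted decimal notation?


/26 means 26 network bits, 6 host bits
Binary: 11111111111111111111111111000000
Mask: 255.255.255.192


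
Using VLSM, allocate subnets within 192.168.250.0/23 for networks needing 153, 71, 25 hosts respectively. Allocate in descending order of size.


153 hosts -> /24 (254 usable): 192.168.250.0/24
71 hosts -> /25 (126 usable): 192.168.251.0/25
25 hosts -> /27 (30 usable): 192.168.251.128/27
Allocation: 192.168.250.0/24 (153 hosts, 254 usable); 192.168.251.0/25 (71 hosts, 126 usable); 192.168.251.128/27 (25 hosts, 30 usable)


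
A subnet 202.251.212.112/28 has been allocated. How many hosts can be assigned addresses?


Host bits = 32 - 28 = 4
Total addresses = 2^4 = 16
Usable = total - 2 (network and broadcast)
Usable hosts: 14


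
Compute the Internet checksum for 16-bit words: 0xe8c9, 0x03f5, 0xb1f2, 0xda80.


Sum all words (with carry folding):
+ 0xe8c9 = 0xe8c9
+ 0x03f5 = 0xecbe
+ 0xb1f2 = 0x9eb1
+ 0xda80 = 0x7932
One's complement: ~0x7932
Checksum = 0x86cd


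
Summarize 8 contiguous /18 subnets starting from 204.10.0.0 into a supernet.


Original prefix: /18
Number of subnets: 8 = 2^3
New prefix = 18 - 3 = 15
Supernet: 204.10.0.0/15


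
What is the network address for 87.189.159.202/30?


IP:   01010111.10111101.10011111.11001010
Mask: 11111111.11111111.11111111.11111100
AND operation:
Net:  01010111.10111101.10011111.11001000
Network: 87.189.159.200/30


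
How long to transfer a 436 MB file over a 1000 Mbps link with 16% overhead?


Effective throughput = 1000 * (1 - 16/100) = 840 Mbps
File size in Mb = 436 * 8 = 3488 Mb
Time = 3488 / 840
Time = 4.1524 seconds


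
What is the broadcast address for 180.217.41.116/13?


Network: 180.216.0.0/13
Host bits = 19
Set all host bits to 1:
Broadcast: 180.223.255.255


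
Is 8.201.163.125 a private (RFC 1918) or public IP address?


RFC 1918 private ranges:
  10.0.0.0/8 (10.0.0.0 - 10.255.255.255)
  172.16.0.0/12 (172.16.0.0 - 172.31.255.255)
  192.168.0.0/16 (192.168.0.0 - 192.168.255.255)
Public (not in any RFC 1918 range)


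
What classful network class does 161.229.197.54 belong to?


First octet: 161
Binary: 10100001
10xxxxxx -> Class B (128-191)
Class B, default mask 255.255.0.0 (/16)


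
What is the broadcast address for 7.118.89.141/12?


Network: 7.112.0.0/12
Host bits = 20
Set all host bits to 1:
Broadcast: 7.127.255.255


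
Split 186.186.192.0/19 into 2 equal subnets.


New prefix = 19 + 1 = 20
Each subnet has 4096 addresses
  186.186.192.0/20
  186.186.208.0/20
Subnets: 186.186.192.0/20, 186.186.208.0/20


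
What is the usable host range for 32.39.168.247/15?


Network: 32.38.0.0
Broadcast: 32.39.255.255
First usable = network + 1
Last usable = broadcast - 1
Range: 32.38.0.1 to 32.39.255.254


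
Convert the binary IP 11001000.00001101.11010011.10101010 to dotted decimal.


11001000 = 200
00001101 = 13
11010011 = 211
10101010 = 170
IP: 200.13.211.170


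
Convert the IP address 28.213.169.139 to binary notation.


28 = 00011100
213 = 11010101
169 = 10101001
139 = 10001011
Binary: 00011100.11010101.10101001.10001011


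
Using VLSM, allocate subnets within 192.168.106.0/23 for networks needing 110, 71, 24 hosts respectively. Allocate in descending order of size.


110 hosts -> /25 (126 usable): 192.168.106.0/25
71 hosts -> /25 (126 usable): 192.168.106.128/25
24 hosts -> /27 (30 usable): 192.168.107.0/27
Allocation: 192.168.106.0/25 (110 hosts, 126 usable); 192.168.106.128/25 (71 hosts, 126 usable); 192.168.107.0/27 (24 hosts, 30 usable)


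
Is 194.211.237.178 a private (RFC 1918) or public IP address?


RFC 1918 private ranges:
  10.0.0.0/8 (10.0.0.0 - 10.255.255.255)
  172.16.0.0/12 (172.16.0.0 - 172.31.255.255)
  192.168.0.0/16 (192.168.0.0 - 192.168.255.255)
Public (not in any RFC 1918 range)


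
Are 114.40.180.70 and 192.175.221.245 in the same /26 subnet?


Mask: 255.255.255.192
114.40.180.70 AND mask = 114.40.180.64
192.175.221.245 AND mask = 192.175.221.192
No, different subnets (114.40.180.64 vs 192.175.221.192)


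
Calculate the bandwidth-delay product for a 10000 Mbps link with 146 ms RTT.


BDP = bandwidth * RTT
= 10000 Mbps * 146 ms
= 10000 * 1e6 * 146 / 1000 bits
= 1460000000 bits
= 182500000 bytes
= 178222.6562 KB
BDP = 1460000000 bits (182500000 bytes)


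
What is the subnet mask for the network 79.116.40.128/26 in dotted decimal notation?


/26 means 26 network bits, 6 host bits
Binary: 11111111111111111111111111000000
Mask: 255.255.255.192


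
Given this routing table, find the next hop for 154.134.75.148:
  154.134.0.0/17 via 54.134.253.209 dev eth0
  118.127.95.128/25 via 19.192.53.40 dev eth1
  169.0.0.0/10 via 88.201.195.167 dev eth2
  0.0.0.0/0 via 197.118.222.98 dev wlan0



Longest prefix match for 154.134.75.148:
  /17 154.134.0.0: MATCH
  /25 118.127.95.128: no
  /10 169.0.0.0: no
  /0 0.0.0.0: MATCH
Selected: next-hop 54.134.253.209 via eth0 (matched /17)


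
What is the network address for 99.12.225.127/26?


IP:   01100011.00001100.11100001.01111111
Mask: 11111111.11111111.11111111.11000000
AND operation:
Net:  01100011.00001100.11100001.01000000
Network: 99.12.225.64/26


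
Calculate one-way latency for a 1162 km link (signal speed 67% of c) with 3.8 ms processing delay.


Speed = 0.67 * 3e5 km/s = 201000 km/s
Propagation delay = 1162 / 201000 = 0.0058 s = 5.7811 ms
Processing delay = 3.8 ms
Total one-way latency = 9.5811 ms


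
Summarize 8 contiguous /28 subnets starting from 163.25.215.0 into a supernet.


Original prefix: /28
Number of subnets: 8 = 2^3
New prefix = 28 - 3 = 25
Supernet: 163.25.215.0/25


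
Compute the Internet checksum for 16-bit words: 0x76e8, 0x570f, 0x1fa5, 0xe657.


Sum all words (with carry folding):
+ 0x76e8 = 0x76e8
+ 0x570f = 0xcdf7
+ 0x1fa5 = 0xed9c
+ 0xe657 = 0xd3f4
One's complement: ~0xd3f4
Checksum = 0x2c0b


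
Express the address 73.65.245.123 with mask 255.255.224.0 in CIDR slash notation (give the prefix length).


Binary: 11111111.11111111.11100000.00000000
Count leading 1s
Prefix: /19


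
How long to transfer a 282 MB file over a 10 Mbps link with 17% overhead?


Effective throughput = 10 * (1 - 17/100) = 8.3 Mbps
File size in Mb = 282 * 8 = 2256 Mb
Time = 2256 / 8.3
Time = 271.8072 seconds


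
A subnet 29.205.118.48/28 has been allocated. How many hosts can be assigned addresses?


Host bits = 32 - 28 = 4
Total addresses = 2^4 = 16
Usable = total - 2 (network and broadcast)
Usable hosts: 14


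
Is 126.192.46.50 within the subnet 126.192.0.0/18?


Subnet network: 126.192.0.0
Test IP AND mask: 126.192.0.0
Yes, 126.192.46.50 is in 126.192.0.0/18


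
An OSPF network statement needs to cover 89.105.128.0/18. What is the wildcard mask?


Subnet mask: 255.255.192.0
Wildcard = 255.255.255.255 - subnet mask
255 - 255 = 0
255 - 255 = 0
255 - 192 = 63
255 - 0 = 255
Wildcard: 0.0.63.255


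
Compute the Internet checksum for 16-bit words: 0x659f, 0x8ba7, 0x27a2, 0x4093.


Sum all words (with carry folding):
+ 0x659f = 0x659f
+ 0x8ba7 = 0xf146
+ 0x27a2 = 0x18e9
+ 0x4093 = 0x597c
One's complement: ~0x597c
Checksum = 0xa683


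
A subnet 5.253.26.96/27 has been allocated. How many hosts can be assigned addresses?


Host bits = 32 - 27 = 5
Total addresses = 2^5 = 32
Usable = total - 2 (network and broadcast)
Usable hosts: 30


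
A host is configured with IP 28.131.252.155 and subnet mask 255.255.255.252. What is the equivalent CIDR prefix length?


Binary: 11111111.11111111.11111111.11111100
Count leading 1s
Prefix: /30


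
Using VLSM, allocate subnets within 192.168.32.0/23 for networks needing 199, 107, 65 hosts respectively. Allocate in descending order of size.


199 hosts -> /24 (254 usable): 192.168.32.0/24
107 hosts -> /25 (126 usable): 192.168.33.0/25
65 hosts -> /25 (126 usable): 192.168.33.128/25
Allocation: 192.168.32.0/24 (199 hosts, 254 usable); 192.168.33.0/25 (107 hosts, 126 usable); 192.168.33.128/25 (65 hosts, 126 usable)


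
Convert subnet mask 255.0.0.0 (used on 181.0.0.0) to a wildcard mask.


Subnet mask: 255.0.0.0
Wildcard = 255.255.255.255 - subnet mask
255 - 255 = 0
255 - 0 = 255
255 - 0 = 255
255 - 0 = 255
Wildcard: 0.255.255.255


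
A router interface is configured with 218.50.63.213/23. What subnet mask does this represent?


/23 means 23 network bits, 9 host bits
Binary: 11111111111111111111111000000000
Mask: 255.255.254.0


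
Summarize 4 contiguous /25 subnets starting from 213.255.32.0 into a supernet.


Original prefix: /25
Number of subnets: 4 = 2^2
New prefix = 25 - 2 = 23
Supernet: 213.255.32.0/23


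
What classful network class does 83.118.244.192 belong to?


First octet: 83
Binary: 01010011
0xxxxxxx -> Class A (1-126)
Class A, default mask 255.0.0.0 (/8)


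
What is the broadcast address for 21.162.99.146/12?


Network: 21.160.0.0/12
Host bits = 20
Set all host bits to 1:
Broadcast: 21.175.255.255


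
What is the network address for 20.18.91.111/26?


IP:   00010100.00010010.01011011.01101111
Mask: 11111111.11111111.11111111.11000000
AND operation:
Net:  00010100.00010010.01011011.01000000
Network: 20.18.91.64/26


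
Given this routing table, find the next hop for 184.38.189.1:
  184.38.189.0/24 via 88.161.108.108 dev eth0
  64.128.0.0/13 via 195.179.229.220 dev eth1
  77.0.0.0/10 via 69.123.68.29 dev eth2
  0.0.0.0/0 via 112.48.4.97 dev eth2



Longest prefix match for 184.38.189.1:
  /24 184.38.189.0: MATCH
  /13 64.128.0.0: no
  /10 77.0.0.0: no
  /0 0.0.0.0: MATCH
Selected: next-hop 88.161.108.108 via eth0 (matched /24)


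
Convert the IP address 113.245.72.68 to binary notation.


113 = 01110001
245 = 11110101
72 = 01001000
68 = 01000100
Binary: 01110001.11110101.01001000.01000100


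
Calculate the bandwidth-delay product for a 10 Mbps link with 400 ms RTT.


BDP = bandwidth * RTT
= 10 Mbps * 400 ms
= 10 * 1e6 * 400 / 1000 bits
= 4000000 bits
= 500000 bytes
= 488.2812 KB
BDP = 4000000 bits (500000 bytes)


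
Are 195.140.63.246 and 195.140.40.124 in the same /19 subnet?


Mask: 255.255.224.0
195.140.63.246 AND mask = 195.140.32.0
195.140.40.124 AND mask = 195.140.32.0
Yes, same subnet (195.140.32.0)


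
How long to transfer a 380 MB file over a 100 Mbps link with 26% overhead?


Effective throughput = 100 * (1 - 26/100) = 74 Mbps
File size in Mb = 380 * 8 = 3040 Mb
Time = 3040 / 74
Time = 41.0811 seconds


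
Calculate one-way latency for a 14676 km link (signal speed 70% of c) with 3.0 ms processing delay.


Speed = 0.7 * 3e5 km/s = 210000 km/s
Propagation delay = 14676 / 210000 = 0.0699 s = 69.8857 ms
Processing delay = 3.0 ms
Total one-way latency = 72.8857 ms


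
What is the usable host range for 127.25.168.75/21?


Network: 127.25.168.0
Broadcast: 127.25.175.255
First usable = network + 1
Last usable = broadcast - 1
Range: 127.25.168.1 to 127.25.175.254


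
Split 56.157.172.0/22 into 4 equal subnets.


New prefix = 22 + 2 = 24
Each subnet has 256 addresses
  56.157.172.0/24
  56.157.173.0/24
  56.157.174.0/24
  56.157.175.0/24
Subnets: 56.157.172.0/24, 56.157.173.0/24, 56.157.174.0/24, 56.157.175.0/24


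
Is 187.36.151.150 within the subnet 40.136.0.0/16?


Subnet network: 40.136.0.0
Test IP AND mask: 187.36.0.0
No, 187.36.151.150 is not in 40.136.0.0/16


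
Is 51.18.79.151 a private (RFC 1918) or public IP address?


RFC 1918 private ranges:
  10.0.0.0/8 (10.0.0.0 - 10.255.255.255)
  172.16.0.0/12 (172.16.0.0 - 172.31.255.255)
  192.168.0.0/16 (192.168.0.0 - 192.168.255.255)
Public (not in any RFC 1918 range)


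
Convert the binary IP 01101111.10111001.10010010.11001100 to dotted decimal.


01101111 = 111
10111001 = 185
10010010 = 146
11001100 = 204
IP: 111.185.146.204


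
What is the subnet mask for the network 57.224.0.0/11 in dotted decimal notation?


/11 means 11 network bits, 21 host bits
Binary: 11111111111000000000000000000000
Mask: 255.224.0.0


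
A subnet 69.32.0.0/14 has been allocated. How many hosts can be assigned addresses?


Host bits = 32 - 14 = 18
Total addresses = 2^18 = 262144
Usable = total - 2 (network and broadcast)
Usable hosts: 262142


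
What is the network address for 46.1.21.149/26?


IP:   00101110.00000001.00010101.10010101
Mask: 11111111.11111111.11111111.11000000
AND operation:
Net:  00101110.00000001.00010101.10000000
Network: 46.1.21.128/26


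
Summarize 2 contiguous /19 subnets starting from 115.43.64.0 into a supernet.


Original prefix: /19
Number of subnets: 2 = 2^1
New prefix = 19 - 1 = 18
Supernet: 115.43.64.0/18


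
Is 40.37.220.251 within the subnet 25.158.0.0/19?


Subnet network: 25.158.0.0
Test IP AND mask: 40.37.192.0
No, 40.37.220.251 is not in 25.158.0.0/19


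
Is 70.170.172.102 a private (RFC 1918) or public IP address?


RFC 1918 private ranges:
  10.0.0.0/8 (10.0.0.0 - 10.255.255.255)
  172.16.0.0/12 (172.16.0.0 - 172.31.255.255)
  192.168.0.0/16 (192.168.0.0 - 192.168.255.255)
Public (not in any RFC 1918 range)


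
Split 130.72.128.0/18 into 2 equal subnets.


New prefix = 18 + 1 = 19
Each subnet has 8192 addresses
  130.72.128.0/19
  130.72.160.0/19
Subnets: 130.72.128.0/19, 130.72.160.0/19


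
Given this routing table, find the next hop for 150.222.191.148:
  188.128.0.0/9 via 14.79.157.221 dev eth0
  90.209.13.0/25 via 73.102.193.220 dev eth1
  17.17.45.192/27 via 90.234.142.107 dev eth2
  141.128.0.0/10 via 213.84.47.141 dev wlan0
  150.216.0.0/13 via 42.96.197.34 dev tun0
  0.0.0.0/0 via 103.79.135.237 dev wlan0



Longest prefix match for 150.222.191.148:
  /9 188.128.0.0: no
  /25 90.209.13.0: no
  /27 17.17.45.192: no
  /10 141.128.0.0: no
  /13 150.216.0.0: MATCH
  /0 0.0.0.0: MATCH
Selected: next-hop 42.96.197.34 via tun0 (matched /13)


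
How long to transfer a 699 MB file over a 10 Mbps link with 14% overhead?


Effective throughput = 10 * (1 - 14/100) = 8.6 Mbps
File size in Mb = 699 * 8 = 5592 Mb
Time = 5592 / 8.6
Time = 650.2326 seconds


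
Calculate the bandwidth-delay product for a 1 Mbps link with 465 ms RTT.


BDP = bandwidth * RTT
= 1 Mbps * 465 ms
= 1 * 1e6 * 465 / 1000 bits
= 465000 bits
= 58125 bytes
= 56.7627 KB
BDP = 465000 bits (58125 bytes)


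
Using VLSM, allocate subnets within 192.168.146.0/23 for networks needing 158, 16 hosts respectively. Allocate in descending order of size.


158 hosts -> /24 (254 usable): 192.168.146.0/24
16 hosts -> /27 (30 usable): 192.168.147.0/27
Allocation: 192.168.146.0/24 (158 hosts, 254 usable); 192.168.147.0/27 (16 hosts, 30 usable)


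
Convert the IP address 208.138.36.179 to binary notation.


208 = 11010000
138 = 10001010
36 = 00100100
179 = 10110011
Binary: 11010000.10001010.00100100.10110011


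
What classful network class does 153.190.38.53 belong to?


First octet: 153
Binary: 10011001
10xxxxxx -> Class B (128-191)
Class B, default mask 255.255.0.0 (/16)


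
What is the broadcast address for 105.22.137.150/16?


Network: 105.22.0.0/16
Host bits = 16
Set all host bits to 1:
Broadcast: 105.22.255.255


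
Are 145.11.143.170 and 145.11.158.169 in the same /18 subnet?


Mask: 255.255.192.0
145.11.143.170 AND mask = 145.11.128.0
145.11.158.169 AND mask = 145.11.128.0
Yes, same subnet (145.11.128.0)


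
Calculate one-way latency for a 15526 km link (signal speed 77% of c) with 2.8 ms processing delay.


Speed = 0.77 * 3e5 km/s = 231000 km/s
Propagation delay = 15526 / 231000 = 0.0672 s = 67.2121 ms
Processing delay = 2.8 ms
Total one-way latency = 70.0121 ms


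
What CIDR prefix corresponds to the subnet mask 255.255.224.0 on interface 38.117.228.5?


Binary: 11111111.11111111.11100000.00000000
Count leading 1s
Prefix: /19


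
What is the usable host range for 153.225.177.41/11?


Network: 153.224.0.0
Broadcast: 153.255.255.255
First usable = network + 1
Last usable = broadcast - 1
Range: 153.224.0.1 to 153.255.255.254


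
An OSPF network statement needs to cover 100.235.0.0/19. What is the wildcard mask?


Subnet mask: 255.255.224.0
Wildcard = 255.255.255.255 - subnet mask
255 - 255 = 0
255 - 255 = 0
255 - 224 = 31
255 - 0 = 255
Wildcard: 0.0.31.255


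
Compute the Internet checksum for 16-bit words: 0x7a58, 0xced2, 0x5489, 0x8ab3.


Sum all words (with carry folding):
+ 0x7a58 = 0x7a58
+ 0xced2 = 0x492b
+ 0x5489 = 0x9db4
+ 0x8ab3 = 0x2868
One's complement: ~0x2868
Checksum = 0xd797


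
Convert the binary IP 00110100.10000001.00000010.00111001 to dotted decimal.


00110100 = 52
10000001 = 129
00000010 = 2
00111001 = 57
IP: 52.129.2.57


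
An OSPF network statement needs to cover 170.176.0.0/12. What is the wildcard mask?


Subnet mask: 255.240.0.0
Wildcard = 255.255.255.255 - subnet mask
255 - 255 = 0
255 - 240 = 15
255 - 0 = 255
255 - 0 = 255
Wildcard: 0.15.255.255


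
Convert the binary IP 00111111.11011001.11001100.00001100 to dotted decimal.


00111111 = 63
11011001 = 217
11001100 = 204
00001100 = 12
IP: 63.217.204.12


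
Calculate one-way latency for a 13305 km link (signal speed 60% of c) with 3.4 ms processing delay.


Speed = 0.6 * 3e5 km/s = 180000 km/s
Propagation delay = 13305 / 180000 = 0.0739 s = 73.9167 ms
Processing delay = 3.4 ms
Total one-way latency = 77.3167 ms


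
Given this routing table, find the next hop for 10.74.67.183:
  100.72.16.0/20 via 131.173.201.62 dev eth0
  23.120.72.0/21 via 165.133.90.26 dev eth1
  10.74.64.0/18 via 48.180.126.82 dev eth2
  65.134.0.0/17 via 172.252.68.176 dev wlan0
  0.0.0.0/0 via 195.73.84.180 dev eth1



Longest prefix match for 10.74.67.183:
  /20 100.72.16.0: no
  /21 23.120.72.0: no
  /18 10.74.64.0: MATCH
  /17 65.134.0.0: no
  /0 0.0.0.0: MATCH
Selected: next-hop 48.180.126.82 via eth2 (matched /18)


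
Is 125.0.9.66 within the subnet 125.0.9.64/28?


Subnet network: 125.0.9.64
Test IP AND mask: 125.0.9.64
Yes, 125.0.9.66 is in 125.0.9.64/28


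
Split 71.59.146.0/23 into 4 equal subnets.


New prefix = 23 + 2 = 25
Each subnet has 128 addresses
  71.59.146.0/25
  71.59.146.128/25
  71.59.147.0/25
  71.59.147.128/25
Subnets: 71.59.146.0/25, 71.59.146.128/25, 71.59.147.0/25, 71.59.147.128/25


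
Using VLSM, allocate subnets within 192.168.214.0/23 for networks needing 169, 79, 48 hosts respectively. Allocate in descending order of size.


169 hosts -> /24 (254 usable): 192.168.214.0/24
79 hosts -> /25 (126 usable): 192.168.215.0/25
48 hosts -> /26 (62 usable): 192.168.215.128/26
Allocation: 192.168.214.0/24 (169 hosts, 254 usable); 192.168.215.0/25 (79 hosts, 126 usable); 192.168.215.128/26 (48 hosts, 62 usable)


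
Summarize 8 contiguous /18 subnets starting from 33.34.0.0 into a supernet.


Original prefix: /18
Number of subnets: 8 = 2^3
New prefix = 18 - 3 = 15
Supernet: 33.34.0.0/15


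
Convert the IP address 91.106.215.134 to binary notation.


91 = 01011011
106 = 01101010
215 = 11010111
134 = 10000110
Binary: 01011011.01101010.11010111.10000110


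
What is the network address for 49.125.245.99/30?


IP:   00110001.01111101.11110101.01100011
Mask: 11111111.11111111.11111111.11111100
AND operation:
Net:  00110001.01111101.11110101.01100000
Network: 49.125.245.96/30


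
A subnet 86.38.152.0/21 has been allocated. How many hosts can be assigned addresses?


Host bits = 32 - 21 = 11
Total addresses = 2^11 = 2048
Usable = total - 2 (network and broadcast)
Usable hosts: 2046


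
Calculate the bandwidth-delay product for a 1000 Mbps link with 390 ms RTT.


BDP = bandwidth * RTT
= 1000 Mbps * 390 ms
= 1000 * 1e6 * 390 / 1000 bits
= 390000000 bits
= 48750000 bytes
= 47607.4219 KB
BDP = 390000000 bits (48750000 bytes)


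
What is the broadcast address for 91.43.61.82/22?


Network: 91.43.60.0/22
Host bits = 10
Set all host bits to 1:
Broadcast: 91.43.63.255


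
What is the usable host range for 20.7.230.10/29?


Network: 20.7.230.8
Broadcast: 20.7.230.15
First usable = network + 1
Last usable = broadcast - 1
Range: 20.7.230.9 to 20.7.230.14


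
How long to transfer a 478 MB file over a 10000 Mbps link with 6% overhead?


Effective throughput = 10000 * (1 - 6/100) = 9400 Mbps
File size in Mb = 478 * 8 = 3824 Mb
Time = 3824 / 9400
Time = 0.4068 seconds


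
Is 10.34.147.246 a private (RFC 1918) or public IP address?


RFC 1918 private ranges:
  10.0.0.0/8 (10.0.0.0 - 10.255.255.255)
  172.16.0.0/12 (172.16.0.0 - 172.31.255.255)
  192.168.0.0/16 (192.168.0.0 - 192.168.255.255)
Private (in 10.0.0.0/8)


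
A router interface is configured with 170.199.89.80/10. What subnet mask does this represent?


/10 means 10 network bits, 22 host bits
Binary: 11111111110000000000000000000000
Mask: 255.192.0.0


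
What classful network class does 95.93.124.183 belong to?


First octet: 95
Binary: 01011111
0xxxxxxx -> Class A (1-126)
Class A, default mask 255.0.0.0 (/8)


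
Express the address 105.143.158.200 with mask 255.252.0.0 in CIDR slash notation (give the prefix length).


Binary: 11111111.11111100.00000000.00000000
Count leading 1s
Prefix: /14


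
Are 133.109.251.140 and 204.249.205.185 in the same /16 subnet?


Mask: 255.255.0.0
133.109.251.140 AND mask = 133.109.0.0
204.249.205.185 AND mask = 204.249.0.0
No, different subnets (133.109.0.0 vs 204.249.0.0)


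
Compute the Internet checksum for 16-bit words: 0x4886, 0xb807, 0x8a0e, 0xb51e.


Sum all words (with carry folding):
+ 0x4886 = 0x4886
+ 0xb807 = 0x008e
+ 0x8a0e = 0x8a9c
+ 0xb51e = 0x3fbb
One's complement: ~0x3fbb
Checksum = 0xc044


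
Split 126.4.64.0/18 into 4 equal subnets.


New prefix = 18 + 2 = 20
Each subnet has 4096 addresses
  126.4.64.0/20
  126.4.80.0/20
  126.4.96.0/20
  126.4.112.0/20
Subnets: 126.4.64.0/20, 126.4.80.0/20, 126.4.96.0/20, 126.4.112.0/20


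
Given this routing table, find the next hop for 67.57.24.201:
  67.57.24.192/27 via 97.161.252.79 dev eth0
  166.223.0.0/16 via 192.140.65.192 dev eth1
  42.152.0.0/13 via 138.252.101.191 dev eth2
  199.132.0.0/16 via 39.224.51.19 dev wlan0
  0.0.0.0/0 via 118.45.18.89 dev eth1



Longest prefix match for 67.57.24.201:
  /27 67.57.24.192: MATCH
  /16 166.223.0.0: no
  /13 42.152.0.0: no
  /16 199.132.0.0: no
  /0 0.0.0.0: MATCH
Selected: next-hop 97.161.252.79 via eth0 (matched /27)


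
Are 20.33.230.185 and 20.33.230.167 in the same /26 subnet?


Mask: 255.255.255.192
20.33.230.185 AND mask = 20.33.230.128
20.33.230.167 AND mask = 20.33.230.128
Yes, same subnet (20.33.230.128)


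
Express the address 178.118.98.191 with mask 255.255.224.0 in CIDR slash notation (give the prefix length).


Binary: 11111111.11111111.11100000.00000000
Count leading 1s
Prefix: /19


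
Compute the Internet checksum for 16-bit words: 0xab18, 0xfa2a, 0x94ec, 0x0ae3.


Sum all words (with carry folding):
+ 0xab18 = 0xab18
+ 0xfa2a = 0xa543
+ 0x94ec = 0x3a30
+ 0x0ae3 = 0x4513
One's complement: ~0x4513
Checksum = 0xbaec


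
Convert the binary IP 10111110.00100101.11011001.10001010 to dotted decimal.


10111110 = 190
00100101 = 37
11011001 = 217
10001010 = 138
IP: 190.37.217.138


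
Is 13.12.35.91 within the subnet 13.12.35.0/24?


Subnet network: 13.12.35.0
Test IP AND mask: 13.12.35.0
Yes, 13.12.35.91 is in 13.12.35.0/24


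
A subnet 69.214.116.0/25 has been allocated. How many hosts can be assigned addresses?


Host bits = 32 - 25 = 7
Total addresses = 2^7 = 128
Usable = total - 2 (network and broadcast)
Usable hosts: 126


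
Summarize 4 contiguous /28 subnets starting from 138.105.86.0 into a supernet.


Original prefix: /28
Number of subnets: 4 = 2^2
New prefix = 28 - 2 = 26
Supernet: 138.105.86.0/26


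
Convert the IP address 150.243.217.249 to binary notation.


150 = 10010110
243 = 11110011
217 = 11011001
249 = 11111001
Binary: 10010110.11110011.11011001.11111001


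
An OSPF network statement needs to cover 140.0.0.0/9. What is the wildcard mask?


Subnet mask: 255.128.0.0
Wildcard = 255.255.255.255 - subnet mask
255 - 255 = 0
255 - 128 = 127
255 - 0 = 255
255 - 0 = 255
Wildcard: 0.127.255.255


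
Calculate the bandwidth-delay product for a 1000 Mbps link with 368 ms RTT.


BDP = bandwidth * RTT
= 1000 Mbps * 368 ms
= 1000 * 1e6 * 368 / 1000 bits
= 368000000 bits
= 46000000 bytes
= 44921.875 KB
BDP = 368000000 bits (46000000 bytes)


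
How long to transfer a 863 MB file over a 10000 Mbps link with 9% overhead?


Effective throughput = 10000 * (1 - 9/100) = 9100 Mbps
File size in Mb = 863 * 8 = 6904 Mb
Time = 6904 / 9100
Time = 0.7587 seconds


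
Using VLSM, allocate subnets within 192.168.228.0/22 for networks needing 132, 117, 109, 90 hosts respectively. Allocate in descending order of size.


132 hosts -> /24 (254 usable): 192.168.228.0/24
117 hosts -> /25 (126 usable): 192.168.229.0/25
109 hosts -> /25 (126 usable): 192.168.229.128/25
90 hosts -> /25 (126 usable): 192.168.230.0/25
Allocation: 192.168.228.0/24 (132 hosts, 254 usable); 192.168.229.0/25 (117 hosts, 126 usable); 192.168.229.128/25 (109 hosts, 126 usable); 192.168.230.0/25 (90 hosts, 126 usable)


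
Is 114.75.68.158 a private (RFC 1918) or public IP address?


RFC 1918 private ranges:
  10.0.0.0/8 (10.0.0.0 - 10.255.255.255)
  172.16.0.0/12 (172.16.0.0 - 172.31.255.255)
  192.168.0.0/16 (192.168.0.0 - 192.168.255.255)
Public (not in any RFC 1918 range)


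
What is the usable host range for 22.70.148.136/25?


Network: 22.70.148.128
Broadcast: 22.70.148.255
First usable = network + 1
Last usable = broadcast - 1
Range: 22.70.148.129 to 22.70.148.254


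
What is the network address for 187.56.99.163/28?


IP:   10111011.00111000.01100011.10100011
Mask: 11111111.11111111.11111111.11110000
AND operation:
Net:  10111011.00111000.01100011.10100000
Network: 187.56.99.160/28


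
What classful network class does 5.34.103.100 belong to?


First octet: 5
Binary: 00000101
0xxxxxxx -> Class A (1-126)
Class A, default mask 255.0.0.0 (/8)


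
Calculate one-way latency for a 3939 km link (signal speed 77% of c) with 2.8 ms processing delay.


Speed = 0.77 * 3e5 km/s = 231000 km/s
Propagation delay = 3939 / 231000 = 0.0171 s = 17.0519 ms
Processing delay = 2.8 ms
Total one-way latency = 19.8519 ms


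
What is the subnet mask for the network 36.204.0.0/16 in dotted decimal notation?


/16 means 16 network bits, 16 host bits
Binary: 11111111111111110000000000000000
Mask: 255.255.0.0


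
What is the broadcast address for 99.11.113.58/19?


Network: 99.11.96.0/19
Host bits = 13
Set all host bits to 1:
Broadcast: 99.11.127.255


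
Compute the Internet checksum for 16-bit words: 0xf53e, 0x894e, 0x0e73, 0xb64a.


Sum all words (with carry folding):
+ 0xf53e = 0xf53e
+ 0x894e = 0x7e8d
+ 0x0e73 = 0x8d00
+ 0xb64a = 0x434b
One's complement: ~0x434b
Checksum = 0xbcb4


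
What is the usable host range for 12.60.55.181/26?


Network: 12.60.55.128
Broadcast: 12.60.55.191
First usable = network + 1
Last usable = broadcast - 1
Range: 12.60.55.129 to 12.60.55.190


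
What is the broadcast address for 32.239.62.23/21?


Network: 32.239.56.0/21
Host bits = 11
Set all host bits to 1:
Broadcast: 32.239.63.255


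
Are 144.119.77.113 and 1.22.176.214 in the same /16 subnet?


Mask: 255.255.0.0
144.119.77.113 AND mask = 144.119.0.0
1.22.176.214 AND mask = 1.22.0.0
No, different subnets (144.119.0.0 vs 1.22.0.0)


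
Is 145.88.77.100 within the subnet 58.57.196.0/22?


Subnet network: 58.57.196.0
Test IP AND mask: 145.88.76.0
No, 145.88.77.100 is not in 58.57.196.0/22


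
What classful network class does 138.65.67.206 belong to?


First octet: 138
Binary: 10001010
10xxxxxx -> Class B (128-191)
Class B, default mask 255.255.0.0 (/16)


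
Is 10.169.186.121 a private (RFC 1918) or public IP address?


RFC 1918 private ranges:
  10.0.0.0/8 (10.0.0.0 - 10.255.255.255)
  172.16.0.0/12 (172.16.0.0 - 172.31.255.255)
  192.168.0.0/16 (192.168.0.0 - 192.168.255.255)
Private (in 10.0.0.0/8)


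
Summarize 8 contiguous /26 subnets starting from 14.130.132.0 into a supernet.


Original prefix: /26
Number of subnets: 8 = 2^3
New prefix = 26 - 3 = 23
Supernet: 14.130.132.0/23


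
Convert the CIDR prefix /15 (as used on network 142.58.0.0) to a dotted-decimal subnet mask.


/15 means 15 network bits, 17 host bits
Binary: 11111111111111100000000000000000
Mask: 255.254.0.0


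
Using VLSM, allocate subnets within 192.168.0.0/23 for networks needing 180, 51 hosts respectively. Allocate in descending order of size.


180 hosts -> /24 (254 usable): 192.168.0.0/24
51 hosts -> /26 (62 usable): 192.168.1.0/26
Allocation: 192.168.0.0/24 (180 hosts, 254 usable); 192.168.1.0/26 (51 hosts, 62 usable)


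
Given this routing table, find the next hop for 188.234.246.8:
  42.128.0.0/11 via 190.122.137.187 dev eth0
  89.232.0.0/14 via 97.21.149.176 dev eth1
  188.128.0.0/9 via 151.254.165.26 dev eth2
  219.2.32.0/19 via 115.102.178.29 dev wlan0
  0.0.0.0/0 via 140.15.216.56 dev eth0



Longest prefix match for 188.234.246.8:
  /11 42.128.0.0: no
  /14 89.232.0.0: no
  /9 188.128.0.0: MATCH
  /19 219.2.32.0: no
  /0 0.0.0.0: MATCH
Selected: next-hop 151.254.165.26 via eth2 (matched /9)


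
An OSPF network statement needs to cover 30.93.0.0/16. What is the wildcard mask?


Subnet mask: 255.255.0.0
Wildcard = 255.255.255.255 - subnet mask
255 - 255 = 0
255 - 255 = 0
255 - 0 = 255
255 - 0 = 255
Wildcard: 0.0.255.255


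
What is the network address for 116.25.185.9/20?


IP:   01110100.00011001.10111001.00001001
Mask: 11111111.11111111.11110000.00000000
AND operation:
Net:  01110100.00011001.10110000.00000000
Network: 116.25.176.0/20
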